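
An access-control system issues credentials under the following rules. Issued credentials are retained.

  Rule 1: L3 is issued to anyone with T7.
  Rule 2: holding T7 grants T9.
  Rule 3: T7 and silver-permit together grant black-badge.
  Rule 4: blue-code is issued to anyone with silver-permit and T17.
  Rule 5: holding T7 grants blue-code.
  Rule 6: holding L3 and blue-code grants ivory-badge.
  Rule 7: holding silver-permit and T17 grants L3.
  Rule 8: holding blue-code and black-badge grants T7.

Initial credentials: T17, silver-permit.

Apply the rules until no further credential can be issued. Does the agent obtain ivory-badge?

Yes

Holding silver-permit and T17 grants blue-code (Rule 4).
Holding silver-permit and T17 grants L3 (Rule 7).
Holding L3 and blue-code grants ivory-badge (Rule 6).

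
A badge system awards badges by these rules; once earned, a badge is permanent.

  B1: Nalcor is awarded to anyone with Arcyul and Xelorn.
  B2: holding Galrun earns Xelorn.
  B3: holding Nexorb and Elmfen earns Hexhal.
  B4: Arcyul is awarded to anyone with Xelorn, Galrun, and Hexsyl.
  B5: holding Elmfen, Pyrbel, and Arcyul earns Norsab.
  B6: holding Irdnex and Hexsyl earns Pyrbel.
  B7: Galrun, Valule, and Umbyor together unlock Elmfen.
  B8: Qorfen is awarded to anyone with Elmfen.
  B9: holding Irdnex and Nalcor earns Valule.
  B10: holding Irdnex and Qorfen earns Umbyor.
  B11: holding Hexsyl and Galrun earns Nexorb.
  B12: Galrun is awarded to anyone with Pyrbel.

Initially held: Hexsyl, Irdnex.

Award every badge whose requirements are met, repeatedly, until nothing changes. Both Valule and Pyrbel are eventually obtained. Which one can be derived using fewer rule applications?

Pyrbel

Pyrbel: With Irdnex and Hexsyl, Pyrbel is earned (B6). [1 rule application]
Valule: With Irdnex and Hexsyl, Pyrbel is earned (B6). With Pyrbel, Galrun is earned (B12). With Galrun, Xelorn is earned (B2). With Xelorn, Galrun, and Hexsyl, Arcyul is earned (B4). With Arcyul and Xelorn, Nalcor is earned (B1). With Irdnex and Nalcor, Valule is earned (B9). [6 rule applications]
Pyrbel needs fewer.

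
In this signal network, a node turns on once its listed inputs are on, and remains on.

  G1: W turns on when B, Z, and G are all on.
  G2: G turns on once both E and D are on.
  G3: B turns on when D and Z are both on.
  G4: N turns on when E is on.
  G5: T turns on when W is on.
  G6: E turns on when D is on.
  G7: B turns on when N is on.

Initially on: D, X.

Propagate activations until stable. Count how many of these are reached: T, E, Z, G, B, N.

4

D is on, so E turns on (G6).
E and D are on, so G turns on (G2).
G4: E on → N on.
N is on, so B turns on (G7).
T would need W (G5), but W never turns on.
E: reached.
No rule produces Z, and it is not given.
G: reached.
B: reached.
N: reached.
Reached: E, G, B, and N — 4 of the 6.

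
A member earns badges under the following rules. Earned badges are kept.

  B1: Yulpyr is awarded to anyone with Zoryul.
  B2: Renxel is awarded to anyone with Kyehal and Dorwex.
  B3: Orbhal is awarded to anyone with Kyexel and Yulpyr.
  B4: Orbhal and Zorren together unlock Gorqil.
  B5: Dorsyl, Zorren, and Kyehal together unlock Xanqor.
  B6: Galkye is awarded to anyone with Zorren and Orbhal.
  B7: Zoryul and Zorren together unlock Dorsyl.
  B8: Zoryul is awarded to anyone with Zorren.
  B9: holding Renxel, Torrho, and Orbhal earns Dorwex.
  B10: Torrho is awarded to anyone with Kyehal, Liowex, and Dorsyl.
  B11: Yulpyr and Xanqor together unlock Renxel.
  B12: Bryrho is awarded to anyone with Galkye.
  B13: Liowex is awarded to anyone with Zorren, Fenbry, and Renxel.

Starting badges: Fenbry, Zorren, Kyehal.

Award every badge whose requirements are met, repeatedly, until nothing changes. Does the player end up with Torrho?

Yes

With Zorren, Zoryul is earned (B8).
With Zoryul and Zorren, Dorsyl is earned (B7).
With Zoryul, Yulpyr is earned (B1).
With Dorsyl, Zorren, and Kyehal, Xanqor is earned (B5).
With Yulpyr and Xanqor, Renxel is earned (B11).
With Zorren, Fenbry, and Renxel, Liowex is earned (B13).
With Kyehal, Liowex, and Dorsyl, Torrho is earned (B10).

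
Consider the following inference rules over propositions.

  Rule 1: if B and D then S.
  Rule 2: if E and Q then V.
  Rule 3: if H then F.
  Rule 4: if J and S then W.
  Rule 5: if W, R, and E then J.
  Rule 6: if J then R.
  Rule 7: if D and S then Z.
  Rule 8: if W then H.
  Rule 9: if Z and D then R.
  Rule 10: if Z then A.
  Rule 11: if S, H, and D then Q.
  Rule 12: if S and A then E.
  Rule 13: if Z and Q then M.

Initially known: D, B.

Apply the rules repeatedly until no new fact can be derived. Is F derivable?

No

F would need H (Rule 3), but H is never established.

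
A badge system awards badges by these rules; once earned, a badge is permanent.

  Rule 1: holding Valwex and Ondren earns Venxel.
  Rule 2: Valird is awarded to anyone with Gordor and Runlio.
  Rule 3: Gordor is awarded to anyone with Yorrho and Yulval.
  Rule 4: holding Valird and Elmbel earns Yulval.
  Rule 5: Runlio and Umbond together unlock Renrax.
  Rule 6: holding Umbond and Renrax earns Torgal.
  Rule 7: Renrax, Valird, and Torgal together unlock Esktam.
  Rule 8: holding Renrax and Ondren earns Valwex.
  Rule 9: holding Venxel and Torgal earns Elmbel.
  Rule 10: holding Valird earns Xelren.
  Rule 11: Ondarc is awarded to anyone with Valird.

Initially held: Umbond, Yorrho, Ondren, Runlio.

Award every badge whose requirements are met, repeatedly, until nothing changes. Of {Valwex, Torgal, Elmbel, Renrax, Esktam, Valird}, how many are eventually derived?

With Runlio and Umbond, Renrax is earned (Rule 5).
With Renrax and Ondren, Valwex is earned (Rule 8).
With Umbond and Renrax, Torgal is earned (Rule 6).
With Valwex and Ondren, Venxel is earned (Rule 1).
With Venxel and Torgal, Elmbel is earned (Rule 9).
Valwex: reached.
Torgal: reached.
Elmbel: reached.
Renrax: reached.
Esktam would need Renrax, Valird, and Torgal (Rule 7), but Valird is never earned.
Valird would need Gordor and Runlio (Rule 2), but Gordor is never earned.
Reached: Valwex, Torgal, Elmbel, and Renrax — 4 of the 6.

4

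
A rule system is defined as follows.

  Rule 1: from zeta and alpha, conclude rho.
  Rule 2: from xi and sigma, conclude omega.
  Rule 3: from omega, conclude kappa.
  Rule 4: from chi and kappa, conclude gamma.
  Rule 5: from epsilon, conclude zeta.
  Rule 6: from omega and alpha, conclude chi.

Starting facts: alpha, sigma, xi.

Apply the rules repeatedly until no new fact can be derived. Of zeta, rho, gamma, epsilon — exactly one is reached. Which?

gamma

xi and sigma hold, so omega follows (Rule 2).
From omega and alpha, Rule 6 gives chi.
From omega, Rule 3 gives kappa.
From chi and kappa, Rule 4 gives gamma.
zeta would need epsilon (Rule 5), but epsilon is never established. No rule produces epsilon, and it is not given. rho would need zeta and alpha (Rule 1), but zeta is never established.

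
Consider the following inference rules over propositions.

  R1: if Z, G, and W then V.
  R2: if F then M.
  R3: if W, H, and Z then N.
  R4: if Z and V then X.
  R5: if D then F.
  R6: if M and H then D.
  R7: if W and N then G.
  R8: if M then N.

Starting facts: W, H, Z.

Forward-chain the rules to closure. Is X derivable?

From W, H, and Z, R3 gives N.
W and N hold, so G follows (R7).
Z, G, and W hold, so V follows (R1).
From Z and V, R4 gives X.

Yes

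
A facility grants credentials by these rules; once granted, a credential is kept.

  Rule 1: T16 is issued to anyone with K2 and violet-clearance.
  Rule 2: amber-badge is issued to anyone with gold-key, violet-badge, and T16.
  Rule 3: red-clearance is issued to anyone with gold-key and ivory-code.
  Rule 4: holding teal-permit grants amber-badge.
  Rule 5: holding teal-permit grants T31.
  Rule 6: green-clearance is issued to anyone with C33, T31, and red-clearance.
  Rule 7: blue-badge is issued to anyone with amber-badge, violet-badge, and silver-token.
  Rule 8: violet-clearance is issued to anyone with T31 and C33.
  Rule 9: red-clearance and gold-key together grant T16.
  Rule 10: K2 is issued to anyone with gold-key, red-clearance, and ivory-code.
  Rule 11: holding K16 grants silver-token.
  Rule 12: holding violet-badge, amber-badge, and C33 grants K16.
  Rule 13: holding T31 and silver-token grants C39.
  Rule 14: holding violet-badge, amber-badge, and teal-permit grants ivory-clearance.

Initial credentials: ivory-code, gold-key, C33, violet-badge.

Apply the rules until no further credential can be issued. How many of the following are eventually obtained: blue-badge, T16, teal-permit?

2

Holding gold-key and ivory-code grants red-clearance (Rule 3).
Holding red-clearance and gold-key grants T16 (Rule 9).
Holding gold-key, violet-badge, and T16 grants amber-badge (Rule 2).
Holding violet-badge, amber-badge, and C33 grants K16 (Rule 12).
Holding K16 grants silver-token (Rule 11).
Holding amber-badge, violet-badge, and silver-token grants blue-badge (Rule 7).
blue-badge: reached.
T16: reached.
No rule produces teal-permit, and it is not given.
Reached: blue-badge and T16 — 2 of the 3.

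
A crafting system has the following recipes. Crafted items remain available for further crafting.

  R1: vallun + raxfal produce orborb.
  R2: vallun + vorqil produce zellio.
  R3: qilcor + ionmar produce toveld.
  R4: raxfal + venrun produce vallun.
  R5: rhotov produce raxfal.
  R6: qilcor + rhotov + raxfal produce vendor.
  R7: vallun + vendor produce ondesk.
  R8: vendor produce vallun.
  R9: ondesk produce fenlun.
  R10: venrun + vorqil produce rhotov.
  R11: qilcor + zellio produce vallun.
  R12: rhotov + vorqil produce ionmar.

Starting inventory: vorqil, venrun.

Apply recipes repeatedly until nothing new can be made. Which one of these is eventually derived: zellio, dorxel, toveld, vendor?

Using R10, venrun and vorqil make rhotov.
Using R5, rhotov makes raxfal.
raxfal + venrun → vallun (R4).
vallun + vorqil → zellio (R2).
No rule produces dorxel, and it is not given. toveld would need qilcor and ionmar (R3), but qilcor is never obtained. vendor would need qilcor, rhotov, and raxfal (R6), but qilcor is never obtained.

zellio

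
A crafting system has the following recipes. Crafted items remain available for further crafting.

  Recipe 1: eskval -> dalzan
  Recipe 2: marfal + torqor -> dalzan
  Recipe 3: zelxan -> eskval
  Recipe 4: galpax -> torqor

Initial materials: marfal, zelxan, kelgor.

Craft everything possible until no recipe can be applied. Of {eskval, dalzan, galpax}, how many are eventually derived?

2

zelxan -> eskval (Recipe 3).
Using Recipe 1, eskval makes dalzan.
eskval: reached.
dalzan: reached.
No rule produces galpax, and it is not given.
Reached: eskval and dalzan — 2 of the 3.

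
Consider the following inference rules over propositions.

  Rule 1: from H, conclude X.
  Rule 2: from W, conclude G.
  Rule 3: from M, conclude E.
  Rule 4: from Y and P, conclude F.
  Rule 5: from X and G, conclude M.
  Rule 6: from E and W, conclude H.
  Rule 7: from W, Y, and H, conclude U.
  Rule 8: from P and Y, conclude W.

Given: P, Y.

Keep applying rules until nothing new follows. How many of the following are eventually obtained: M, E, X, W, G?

2

P and Y hold, so W follows (Rule 8).
W holds, so G follows (Rule 2).
M would need X and G (Rule 5), but X is never established.
E would need M (Rule 3), but M is never established.
X would need H (Rule 1), but H is never established.
W: reached.
G: reached.
Reached: W and G — 2 of the 5.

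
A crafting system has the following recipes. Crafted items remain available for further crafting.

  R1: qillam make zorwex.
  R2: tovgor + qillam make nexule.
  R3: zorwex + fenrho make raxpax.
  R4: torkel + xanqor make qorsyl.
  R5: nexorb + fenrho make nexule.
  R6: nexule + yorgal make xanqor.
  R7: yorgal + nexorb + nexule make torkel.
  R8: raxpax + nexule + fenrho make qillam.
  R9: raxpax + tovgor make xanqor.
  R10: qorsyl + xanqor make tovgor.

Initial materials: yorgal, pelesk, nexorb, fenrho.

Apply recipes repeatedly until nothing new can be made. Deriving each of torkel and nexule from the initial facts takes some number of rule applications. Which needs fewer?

nexule: nexorb + fenrho → nexule (R5). [1 rule application]
torkel: nexorb + fenrho → nexule (R5). yorgal + nexorb + nexule → torkel (R7). [2 rule applications]
nexule needs fewer.

nexule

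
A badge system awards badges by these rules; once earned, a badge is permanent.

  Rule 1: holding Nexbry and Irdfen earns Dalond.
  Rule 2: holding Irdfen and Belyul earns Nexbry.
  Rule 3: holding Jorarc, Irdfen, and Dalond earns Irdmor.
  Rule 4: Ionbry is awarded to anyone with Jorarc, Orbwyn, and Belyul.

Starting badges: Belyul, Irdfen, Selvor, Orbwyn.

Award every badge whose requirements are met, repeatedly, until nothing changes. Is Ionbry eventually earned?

No

Ionbry would need Jorarc, Orbwyn, and Belyul (Rule 4), but Jorarc is never earned.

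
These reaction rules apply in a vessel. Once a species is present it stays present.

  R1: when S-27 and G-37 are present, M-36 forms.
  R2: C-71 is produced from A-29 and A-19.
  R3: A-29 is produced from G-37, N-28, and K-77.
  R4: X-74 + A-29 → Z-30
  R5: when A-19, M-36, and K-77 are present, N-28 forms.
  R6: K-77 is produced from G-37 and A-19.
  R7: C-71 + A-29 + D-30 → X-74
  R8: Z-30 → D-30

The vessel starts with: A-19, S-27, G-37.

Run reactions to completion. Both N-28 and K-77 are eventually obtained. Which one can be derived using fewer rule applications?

K-77

K-77: G-37 and A-19 present → K-77 forms (R6). [1 rule application]
N-28: G-37 and A-19 present → K-77 forms (R6). S-27 and G-37 present → M-36 forms (R1). A-19, M-36, and K-77 present → N-28 forms (R5). [3 rule applications]
K-77 needs fewer.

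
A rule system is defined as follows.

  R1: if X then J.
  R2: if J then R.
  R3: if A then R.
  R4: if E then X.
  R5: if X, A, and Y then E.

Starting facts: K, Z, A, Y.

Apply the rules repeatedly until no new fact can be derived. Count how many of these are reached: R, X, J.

1

From A, R3 gives R.
R: reached.
X would need E (R4), but E is never established.
J would need X (R1), but X is never established.
Reached: R — 1 of the 3.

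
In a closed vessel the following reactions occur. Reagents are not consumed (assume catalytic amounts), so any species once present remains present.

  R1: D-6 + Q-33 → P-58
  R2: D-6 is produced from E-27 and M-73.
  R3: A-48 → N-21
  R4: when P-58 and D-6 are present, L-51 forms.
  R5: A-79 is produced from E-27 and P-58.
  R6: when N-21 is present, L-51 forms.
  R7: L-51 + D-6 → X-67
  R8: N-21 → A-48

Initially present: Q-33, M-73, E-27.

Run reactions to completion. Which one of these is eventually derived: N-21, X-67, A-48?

X-67

E-27 and M-73 present → D-6 forms (R2).
D-6 and Q-33 present → P-58 forms (R1).
P-58 and D-6 present → L-51 forms (R4).
L-51 and D-6 present → X-67 forms (R7).
N-21 would need A-48 (R3), but A-48 never forms. A-48 would need N-21 (R8), but N-21 never forms.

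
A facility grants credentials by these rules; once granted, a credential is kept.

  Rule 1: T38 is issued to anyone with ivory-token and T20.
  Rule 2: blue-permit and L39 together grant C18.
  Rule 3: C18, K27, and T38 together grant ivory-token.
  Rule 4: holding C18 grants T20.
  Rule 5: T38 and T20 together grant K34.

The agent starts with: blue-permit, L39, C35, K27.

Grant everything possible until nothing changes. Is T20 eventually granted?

Holding blue-permit and L39 grants C18 (Rule 2).
Holding C18 grants T20 (Rule 4).

Yes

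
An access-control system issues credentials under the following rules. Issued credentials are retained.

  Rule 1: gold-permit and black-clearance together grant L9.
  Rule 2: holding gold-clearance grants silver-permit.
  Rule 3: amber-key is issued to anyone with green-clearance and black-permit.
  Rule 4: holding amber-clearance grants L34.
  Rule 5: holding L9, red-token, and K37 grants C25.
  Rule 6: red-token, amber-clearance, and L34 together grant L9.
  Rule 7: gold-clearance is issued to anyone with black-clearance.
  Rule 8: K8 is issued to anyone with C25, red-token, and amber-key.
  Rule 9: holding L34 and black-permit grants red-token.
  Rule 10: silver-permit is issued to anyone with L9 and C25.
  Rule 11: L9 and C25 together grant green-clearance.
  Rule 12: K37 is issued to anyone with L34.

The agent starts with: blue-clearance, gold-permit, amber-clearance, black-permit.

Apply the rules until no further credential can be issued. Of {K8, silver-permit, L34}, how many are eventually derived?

3

Holding amber-clearance grants L34 (Rule 4).
Holding L34 and black-permit grants red-token (Rule 9).
Holding L34 grants K37 (Rule 12).
Holding red-token, amber-clearance, and L34 grants L9 (Rule 6).
Holding L9, red-token, and K37 grants C25 (Rule 5).
Holding L9 and C25 grants green-clearance (Rule 11).
Holding L9 and C25 grants silver-permit (Rule 10).
Holding green-clearance and black-permit grants amber-key (Rule 3).
Holding C25, red-token, and amber-key grants K8 (Rule 8).
K8: reached.
silver-permit: reached.
L34: reached.
All 3 are reached.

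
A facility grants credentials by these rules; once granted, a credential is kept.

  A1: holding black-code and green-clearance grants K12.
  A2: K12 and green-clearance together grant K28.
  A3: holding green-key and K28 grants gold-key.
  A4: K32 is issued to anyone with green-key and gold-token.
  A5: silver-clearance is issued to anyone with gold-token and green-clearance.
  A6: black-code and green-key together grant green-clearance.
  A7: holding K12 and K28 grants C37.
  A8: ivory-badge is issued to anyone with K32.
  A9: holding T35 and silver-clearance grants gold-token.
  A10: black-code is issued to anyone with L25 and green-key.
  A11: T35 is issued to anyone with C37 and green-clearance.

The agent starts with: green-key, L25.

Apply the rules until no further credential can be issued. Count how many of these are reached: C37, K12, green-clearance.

3

Holding L25 and green-key grants black-code (A10).
Holding black-code and green-key grants green-clearance (A6).
Holding black-code and green-clearance grants K12 (A1).
Holding K12 and green-clearance grants K28 (A2).
Holding K12 and K28 grants C37 (A7).
C37: reached.
K12: reached.
green-clearance: reached.
All 3 are reached.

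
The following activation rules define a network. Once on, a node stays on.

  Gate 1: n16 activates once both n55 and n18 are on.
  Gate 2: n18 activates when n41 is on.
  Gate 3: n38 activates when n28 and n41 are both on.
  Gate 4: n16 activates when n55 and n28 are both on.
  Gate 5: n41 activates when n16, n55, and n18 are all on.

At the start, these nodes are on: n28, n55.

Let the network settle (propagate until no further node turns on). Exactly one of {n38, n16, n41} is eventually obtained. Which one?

Gate 4: n55 and n28 on → n16 on.
n41 would need n16, n55, and n18 (Gate 5), but n18 never turns on. n38 would need n28 and n41 (Gate 3), but n41 never turns on.

n16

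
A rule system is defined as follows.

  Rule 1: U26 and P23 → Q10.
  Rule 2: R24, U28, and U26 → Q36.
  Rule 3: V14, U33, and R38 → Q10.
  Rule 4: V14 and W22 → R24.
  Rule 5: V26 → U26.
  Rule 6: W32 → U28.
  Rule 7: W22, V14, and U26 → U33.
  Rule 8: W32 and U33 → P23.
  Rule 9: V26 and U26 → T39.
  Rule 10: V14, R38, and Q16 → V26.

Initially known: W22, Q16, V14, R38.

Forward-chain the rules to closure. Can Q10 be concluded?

Yes

V14, R38, and Q16 hold, so V26 follows (Rule 10).
From V26, Rule 5 gives U26.
From W22, V14, and U26, Rule 7 gives U33.
From V14, U33, and R38, Rule 3 gives Q10.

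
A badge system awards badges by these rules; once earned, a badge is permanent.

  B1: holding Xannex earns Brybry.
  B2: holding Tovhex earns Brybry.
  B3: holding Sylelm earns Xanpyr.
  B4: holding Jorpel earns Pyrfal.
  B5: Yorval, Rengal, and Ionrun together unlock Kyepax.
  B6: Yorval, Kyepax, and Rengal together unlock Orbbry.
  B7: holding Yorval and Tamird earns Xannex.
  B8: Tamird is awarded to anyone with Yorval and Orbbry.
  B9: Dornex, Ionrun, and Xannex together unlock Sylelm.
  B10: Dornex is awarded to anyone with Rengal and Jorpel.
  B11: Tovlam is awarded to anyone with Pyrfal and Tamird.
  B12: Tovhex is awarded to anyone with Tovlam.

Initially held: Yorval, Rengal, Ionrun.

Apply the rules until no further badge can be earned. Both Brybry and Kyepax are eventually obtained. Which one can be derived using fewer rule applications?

Kyepax

Kyepax: With Yorval, Rengal, and Ionrun, Kyepax is earned (B5). [1 rule application]
Brybry: With Yorval, Rengal, and Ionrun, Kyepax is earned (B5). With Yorval, Kyepax, and Rengal, Orbbry is earned (B6). With Yorval and Orbbry, Tamird is earned (B8). With Yorval and Tamird, Xannex is earned (B7). With Xannex, Brybry is earned (B1). [5 rule applications]
Kyepax needs fewer.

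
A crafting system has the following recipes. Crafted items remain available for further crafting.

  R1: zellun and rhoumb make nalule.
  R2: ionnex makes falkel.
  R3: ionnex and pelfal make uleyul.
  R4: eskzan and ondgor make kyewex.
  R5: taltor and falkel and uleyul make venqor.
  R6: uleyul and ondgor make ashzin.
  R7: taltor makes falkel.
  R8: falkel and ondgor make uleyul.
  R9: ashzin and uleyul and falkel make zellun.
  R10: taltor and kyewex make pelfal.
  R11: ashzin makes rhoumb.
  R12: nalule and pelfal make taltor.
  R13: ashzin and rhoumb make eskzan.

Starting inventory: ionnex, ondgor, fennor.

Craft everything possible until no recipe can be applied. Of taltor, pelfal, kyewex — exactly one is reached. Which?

kyewex

Using R2, ionnex makes falkel.
falkel and ondgor → uleyul (R8).
Using R6, uleyul and ondgor make ashzin.
Using R11, ashzin makes rhoumb.
Using R13, ashzin and rhoumb make eskzan.
Using R4, eskzan and ondgor make kyewex.
pelfal would need taltor and kyewex (R10), but taltor is never obtained. taltor would need nalule and pelfal (R12), but pelfal is never obtained.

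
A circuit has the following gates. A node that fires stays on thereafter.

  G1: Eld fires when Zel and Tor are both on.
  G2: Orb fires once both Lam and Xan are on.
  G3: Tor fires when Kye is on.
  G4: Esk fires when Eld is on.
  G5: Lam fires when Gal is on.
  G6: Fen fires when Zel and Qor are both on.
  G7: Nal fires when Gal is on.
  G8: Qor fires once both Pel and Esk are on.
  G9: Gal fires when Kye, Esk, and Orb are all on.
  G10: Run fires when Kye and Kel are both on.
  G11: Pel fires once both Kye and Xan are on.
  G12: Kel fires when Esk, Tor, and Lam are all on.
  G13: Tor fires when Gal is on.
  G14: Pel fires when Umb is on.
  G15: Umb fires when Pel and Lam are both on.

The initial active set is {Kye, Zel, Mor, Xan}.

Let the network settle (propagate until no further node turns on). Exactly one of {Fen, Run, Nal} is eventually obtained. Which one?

Fen

G11: Kye and Xan on → Pel on.
G3: Kye on → Tor on.
G1: Zel and Tor on → Eld on.
Eld is on, so Esk fires (G4).
Pel and Esk are on, so Qor fires (G8).
G6: Zel and Qor on → Fen on.
Nal would need Gal (G7), but Gal never turns on. Run would need Kye and Kel (G10), but Kel never turns on.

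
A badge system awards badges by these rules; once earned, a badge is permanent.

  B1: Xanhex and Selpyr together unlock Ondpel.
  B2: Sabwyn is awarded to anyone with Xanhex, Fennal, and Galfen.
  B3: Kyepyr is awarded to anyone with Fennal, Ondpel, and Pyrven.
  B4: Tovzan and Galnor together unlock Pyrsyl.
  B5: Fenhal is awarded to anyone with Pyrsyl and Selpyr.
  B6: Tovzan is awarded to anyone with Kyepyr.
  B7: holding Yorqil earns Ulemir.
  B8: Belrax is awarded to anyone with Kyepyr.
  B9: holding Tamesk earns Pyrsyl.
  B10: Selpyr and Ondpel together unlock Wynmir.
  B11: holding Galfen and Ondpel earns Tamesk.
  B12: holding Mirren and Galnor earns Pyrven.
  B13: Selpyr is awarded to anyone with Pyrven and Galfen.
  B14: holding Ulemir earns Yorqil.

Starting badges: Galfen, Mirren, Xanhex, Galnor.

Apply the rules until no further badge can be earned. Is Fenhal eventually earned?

With Mirren and Galnor, Pyrven is earned (B12).
With Pyrven and Galfen, Selpyr is earned (B13).
With Xanhex and Selpyr, Ondpel is earned (B1).
With Galfen and Ondpel, Tamesk is earned (B11).
With Tamesk, Pyrsyl is earned (B9).
With Pyrsyl and Selpyr, Fenhal is earned (B5).

Yes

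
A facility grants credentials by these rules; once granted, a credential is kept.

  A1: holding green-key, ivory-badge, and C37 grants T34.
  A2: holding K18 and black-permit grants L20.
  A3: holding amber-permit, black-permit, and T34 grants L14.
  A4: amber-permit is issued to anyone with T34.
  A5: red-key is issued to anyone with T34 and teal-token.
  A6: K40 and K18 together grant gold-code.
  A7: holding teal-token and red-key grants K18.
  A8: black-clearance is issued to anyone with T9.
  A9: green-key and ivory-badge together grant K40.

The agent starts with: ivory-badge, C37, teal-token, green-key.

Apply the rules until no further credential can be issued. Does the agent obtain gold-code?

Yes

Holding green-key and ivory-badge grants K40 (A9).
Holding green-key, ivory-badge, and C37 grants T34 (A1).
Holding T34 and teal-token grants red-key (A5).
Holding teal-token and red-key grants K18 (A7).
Holding K40 and K18 grants gold-code (A6).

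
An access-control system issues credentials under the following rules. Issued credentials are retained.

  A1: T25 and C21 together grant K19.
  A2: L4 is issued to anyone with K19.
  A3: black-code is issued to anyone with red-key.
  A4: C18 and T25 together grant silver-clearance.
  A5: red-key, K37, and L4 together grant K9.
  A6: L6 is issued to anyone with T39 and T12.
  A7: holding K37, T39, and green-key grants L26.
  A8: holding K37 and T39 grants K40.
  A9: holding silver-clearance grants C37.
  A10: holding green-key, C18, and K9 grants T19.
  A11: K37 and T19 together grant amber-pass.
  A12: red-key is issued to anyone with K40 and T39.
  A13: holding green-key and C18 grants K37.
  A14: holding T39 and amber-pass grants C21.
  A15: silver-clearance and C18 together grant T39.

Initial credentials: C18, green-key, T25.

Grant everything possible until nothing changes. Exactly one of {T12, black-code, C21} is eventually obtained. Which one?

black-code

Holding green-key and C18 grants K37 (A13).
Holding C18 and T25 grants silver-clearance (A4).
Holding silver-clearance and C18 grants T39 (A15).
Holding K37 and T39 grants K40 (A8).
Holding K40 and T39 grants red-key (A12).
Holding red-key grants black-code (A3).
C21 would need T39 and amber-pass (A14), but amber-pass is never granted. No rule produces T12, and it is not given.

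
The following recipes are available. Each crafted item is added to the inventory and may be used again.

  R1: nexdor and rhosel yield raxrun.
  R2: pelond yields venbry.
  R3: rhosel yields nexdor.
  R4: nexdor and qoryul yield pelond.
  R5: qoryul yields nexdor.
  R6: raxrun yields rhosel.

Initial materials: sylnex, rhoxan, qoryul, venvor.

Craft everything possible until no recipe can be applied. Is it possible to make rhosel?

rhosel would need raxrun (R6), but raxrun is never obtained.

No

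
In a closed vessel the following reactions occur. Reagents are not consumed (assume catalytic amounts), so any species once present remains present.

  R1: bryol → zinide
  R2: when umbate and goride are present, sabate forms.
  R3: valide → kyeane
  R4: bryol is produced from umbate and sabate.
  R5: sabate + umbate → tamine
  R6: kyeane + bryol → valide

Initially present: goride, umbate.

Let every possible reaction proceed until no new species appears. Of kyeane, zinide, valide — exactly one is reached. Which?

zinide

umbate and goride present → sabate forms (R2).
umbate and sabate present → bryol forms (R4).
bryol present → zinide forms (R1).
kyeane would need valide (R3), but valide never forms. valide would need kyeane and bryol (R6), but kyeane never forms.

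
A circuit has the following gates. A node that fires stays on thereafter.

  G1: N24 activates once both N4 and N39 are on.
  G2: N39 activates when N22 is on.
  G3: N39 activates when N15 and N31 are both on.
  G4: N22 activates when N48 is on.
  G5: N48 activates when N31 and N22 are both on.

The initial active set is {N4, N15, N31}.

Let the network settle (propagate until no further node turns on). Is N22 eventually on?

N22 would need N48 (G4), but N48 never turns on.

No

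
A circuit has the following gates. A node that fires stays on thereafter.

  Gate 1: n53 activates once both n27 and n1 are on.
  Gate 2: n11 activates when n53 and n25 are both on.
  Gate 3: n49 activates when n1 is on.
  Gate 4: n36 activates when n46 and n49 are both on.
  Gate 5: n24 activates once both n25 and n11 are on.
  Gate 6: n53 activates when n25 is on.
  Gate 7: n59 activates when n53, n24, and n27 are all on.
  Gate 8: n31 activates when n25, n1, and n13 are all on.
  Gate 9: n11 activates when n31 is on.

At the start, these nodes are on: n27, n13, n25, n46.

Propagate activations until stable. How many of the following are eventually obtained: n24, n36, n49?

1

Gate 6: n25 on → n53 on.
n53 and n25 are on, so n11 activates (Gate 2).
n25 and n11 are on, so n24 activates (Gate 5).
n24: reached.
n36 would need n46 and n49 (Gate 4), but n49 never turns on.
n49 would need n1 (Gate 3), but n1 never turns on.
Reached: n24 — 1 of the 3.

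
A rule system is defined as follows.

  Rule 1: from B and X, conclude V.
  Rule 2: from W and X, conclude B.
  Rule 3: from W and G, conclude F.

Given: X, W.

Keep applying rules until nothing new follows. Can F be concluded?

No

F would need W and G (Rule 3), but G is never established.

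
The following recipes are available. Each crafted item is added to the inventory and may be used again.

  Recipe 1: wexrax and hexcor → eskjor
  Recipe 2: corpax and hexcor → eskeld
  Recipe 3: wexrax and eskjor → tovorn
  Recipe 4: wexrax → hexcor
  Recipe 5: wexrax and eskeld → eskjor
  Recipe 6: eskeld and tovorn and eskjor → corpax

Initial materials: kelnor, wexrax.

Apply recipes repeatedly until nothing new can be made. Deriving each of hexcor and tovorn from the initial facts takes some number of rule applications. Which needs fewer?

hexcor

hexcor: Using Recipe 4, wexrax makes hexcor. [1 rule application]
tovorn: Using Recipe 4, wexrax makes hexcor. Using Recipe 1, wexrax and hexcor make eskjor. wexrax and eskjor → tovorn (Recipe 3). [3 rule applications]
hexcor needs fewer.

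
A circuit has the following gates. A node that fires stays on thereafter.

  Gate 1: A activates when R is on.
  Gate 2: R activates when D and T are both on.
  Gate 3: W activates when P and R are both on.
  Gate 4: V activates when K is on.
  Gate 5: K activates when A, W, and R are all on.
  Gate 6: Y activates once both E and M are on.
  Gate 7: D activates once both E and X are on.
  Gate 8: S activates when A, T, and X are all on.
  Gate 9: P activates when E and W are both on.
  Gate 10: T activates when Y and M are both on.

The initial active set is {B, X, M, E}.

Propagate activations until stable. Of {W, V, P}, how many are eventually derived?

W would need P and R (Gate 3), but P never turns on.
V would need K (Gate 4), but K never turns on.
P would need E and W (Gate 9), but W never turns on.
None of the 3 are reached.

0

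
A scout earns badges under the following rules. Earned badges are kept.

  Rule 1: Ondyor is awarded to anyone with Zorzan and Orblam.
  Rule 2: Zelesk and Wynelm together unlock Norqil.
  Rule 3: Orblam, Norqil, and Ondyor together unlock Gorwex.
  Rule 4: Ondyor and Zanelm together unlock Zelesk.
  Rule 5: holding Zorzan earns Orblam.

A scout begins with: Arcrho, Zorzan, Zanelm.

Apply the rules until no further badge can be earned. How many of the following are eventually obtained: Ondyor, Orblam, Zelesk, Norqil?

With Zorzan, Orblam is earned (Rule 5).
With Zorzan and Orblam, Ondyor is earned (Rule 1).
With Ondyor and Zanelm, Zelesk is earned (Rule 4).
Ondyor: reached.
Orblam: reached.
Zelesk: reached.
Norqil would need Zelesk and Wynelm (Rule 2), but Wynelm is never earned.
Reached: Ondyor, Orblam, and Zelesk — 3 of the 4.

3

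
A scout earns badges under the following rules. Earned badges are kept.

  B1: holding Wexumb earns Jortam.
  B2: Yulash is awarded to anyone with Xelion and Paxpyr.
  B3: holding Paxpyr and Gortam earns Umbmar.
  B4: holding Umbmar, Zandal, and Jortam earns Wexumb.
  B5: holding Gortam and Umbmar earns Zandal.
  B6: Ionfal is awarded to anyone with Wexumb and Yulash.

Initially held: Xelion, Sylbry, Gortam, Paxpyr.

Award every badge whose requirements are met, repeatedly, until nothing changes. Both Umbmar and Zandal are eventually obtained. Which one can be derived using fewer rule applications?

Umbmar

Umbmar: With Paxpyr and Gortam, Umbmar is earned (B3). [1 rule application]
Zandal: With Paxpyr and Gortam, Umbmar is earned (B3). With Gortam and Umbmar, Zandal is earned (B5). [2 rule applications]
Umbmar needs fewer.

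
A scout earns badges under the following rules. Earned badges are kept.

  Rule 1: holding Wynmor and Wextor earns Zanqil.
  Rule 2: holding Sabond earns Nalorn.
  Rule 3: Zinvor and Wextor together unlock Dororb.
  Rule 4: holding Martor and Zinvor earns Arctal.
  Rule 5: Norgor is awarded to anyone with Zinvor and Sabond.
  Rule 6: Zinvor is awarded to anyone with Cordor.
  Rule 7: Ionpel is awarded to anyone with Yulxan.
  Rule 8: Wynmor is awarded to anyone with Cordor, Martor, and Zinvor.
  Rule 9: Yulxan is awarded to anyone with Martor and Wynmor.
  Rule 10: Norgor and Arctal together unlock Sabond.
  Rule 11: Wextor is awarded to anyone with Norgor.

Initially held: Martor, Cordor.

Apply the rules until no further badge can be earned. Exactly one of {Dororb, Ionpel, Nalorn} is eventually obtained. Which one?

With Cordor, Zinvor is earned (Rule 6).
With Cordor, Martor, and Zinvor, Wynmor is earned (Rule 8).
With Martor and Wynmor, Yulxan is earned (Rule 9).
With Yulxan, Ionpel is earned (Rule 7).
Nalorn would need Sabond (Rule 2), but Sabond is never earned. Dororb would need Zinvor and Wextor (Rule 3), but Wextor is never earned.

Ionpel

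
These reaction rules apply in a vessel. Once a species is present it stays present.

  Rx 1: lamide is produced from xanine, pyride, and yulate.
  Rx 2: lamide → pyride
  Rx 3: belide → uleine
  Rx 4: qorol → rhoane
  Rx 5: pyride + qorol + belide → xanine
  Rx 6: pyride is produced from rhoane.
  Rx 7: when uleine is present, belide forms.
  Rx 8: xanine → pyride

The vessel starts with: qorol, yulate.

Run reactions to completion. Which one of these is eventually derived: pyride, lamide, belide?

pyride

qorol present → rhoane forms (Rx 4).
rhoane present → pyride forms (Rx 6).
lamide would need xanine, pyride, and yulate (Rx 1), but xanine never forms. belide would need uleine (Rx 7), but uleine never forms.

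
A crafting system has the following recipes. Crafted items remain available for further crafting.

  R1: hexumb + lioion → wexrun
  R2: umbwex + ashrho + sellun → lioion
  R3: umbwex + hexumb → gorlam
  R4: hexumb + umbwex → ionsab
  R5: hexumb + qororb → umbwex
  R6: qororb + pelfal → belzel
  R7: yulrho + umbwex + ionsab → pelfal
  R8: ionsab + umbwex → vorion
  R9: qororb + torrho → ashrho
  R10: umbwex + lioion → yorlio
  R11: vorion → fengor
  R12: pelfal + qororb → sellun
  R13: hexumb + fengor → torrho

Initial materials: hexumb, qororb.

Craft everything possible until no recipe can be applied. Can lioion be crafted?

No

lioion would need umbwex, ashrho, and sellun (R2), but sellun is never obtained.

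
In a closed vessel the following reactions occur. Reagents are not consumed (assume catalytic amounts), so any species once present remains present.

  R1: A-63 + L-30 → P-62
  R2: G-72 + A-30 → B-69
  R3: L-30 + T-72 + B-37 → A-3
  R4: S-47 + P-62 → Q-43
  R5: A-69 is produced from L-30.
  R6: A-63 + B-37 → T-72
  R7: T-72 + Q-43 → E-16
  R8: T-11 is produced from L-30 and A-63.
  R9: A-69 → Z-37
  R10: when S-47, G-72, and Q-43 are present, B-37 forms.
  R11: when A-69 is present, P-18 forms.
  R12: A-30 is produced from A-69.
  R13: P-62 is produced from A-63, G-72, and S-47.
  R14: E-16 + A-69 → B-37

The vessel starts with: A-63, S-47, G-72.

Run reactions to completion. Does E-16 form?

A-63, G-72, and S-47 present → P-62 forms (R13).
S-47 and P-62 present → Q-43 forms (R4).
S-47, G-72, and Q-43 present → B-37 forms (R10).
A-63 and B-37 present → T-72 forms (R6).
T-72 and Q-43 present → E-16 forms (R7).

Yes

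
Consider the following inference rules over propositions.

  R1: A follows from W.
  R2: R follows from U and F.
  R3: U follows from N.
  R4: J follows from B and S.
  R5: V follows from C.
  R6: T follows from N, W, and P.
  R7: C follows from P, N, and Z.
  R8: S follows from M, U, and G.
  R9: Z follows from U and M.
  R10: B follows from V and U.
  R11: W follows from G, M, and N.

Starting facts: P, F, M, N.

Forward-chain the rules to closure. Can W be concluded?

W would need G, M, and N (R11), but G is never established.

No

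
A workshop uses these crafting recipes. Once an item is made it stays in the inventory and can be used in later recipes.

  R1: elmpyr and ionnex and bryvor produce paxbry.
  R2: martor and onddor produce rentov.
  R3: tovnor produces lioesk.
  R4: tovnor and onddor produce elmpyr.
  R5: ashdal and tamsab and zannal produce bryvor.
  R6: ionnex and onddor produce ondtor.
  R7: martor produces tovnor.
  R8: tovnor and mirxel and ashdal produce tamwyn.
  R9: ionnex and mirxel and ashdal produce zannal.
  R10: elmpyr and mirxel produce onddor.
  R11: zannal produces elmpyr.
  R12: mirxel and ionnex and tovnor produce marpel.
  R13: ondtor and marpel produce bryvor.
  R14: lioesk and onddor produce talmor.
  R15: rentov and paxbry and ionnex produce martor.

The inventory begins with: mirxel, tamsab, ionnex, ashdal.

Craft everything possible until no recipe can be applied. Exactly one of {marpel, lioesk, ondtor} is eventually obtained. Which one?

ondtor

Using R9, ionnex, mirxel, and ashdal make zannal.
Using R11, zannal makes elmpyr.
Using R10, elmpyr and mirxel make onddor.
Using R6, ionnex and onddor make ondtor.
marpel would need mirxel, ionnex, and tovnor (R12), but tovnor is never obtained. lioesk would need tovnor (R3), but tovnor is never obtained.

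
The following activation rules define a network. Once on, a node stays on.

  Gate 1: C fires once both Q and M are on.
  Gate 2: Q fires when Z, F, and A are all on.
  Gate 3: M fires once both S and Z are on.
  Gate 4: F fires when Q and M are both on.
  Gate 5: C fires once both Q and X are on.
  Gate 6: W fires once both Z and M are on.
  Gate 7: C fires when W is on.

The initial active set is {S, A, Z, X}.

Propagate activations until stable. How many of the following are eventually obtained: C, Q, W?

Gate 3: S and Z on → M on.
Gate 6: Z and M on → W on.
W is on, so C fires (Gate 7).
C: reached.
Q would need Z, F, and A (Gate 2), but F never turns on.
W: reached.
Reached: C and W — 2 of the 3.

2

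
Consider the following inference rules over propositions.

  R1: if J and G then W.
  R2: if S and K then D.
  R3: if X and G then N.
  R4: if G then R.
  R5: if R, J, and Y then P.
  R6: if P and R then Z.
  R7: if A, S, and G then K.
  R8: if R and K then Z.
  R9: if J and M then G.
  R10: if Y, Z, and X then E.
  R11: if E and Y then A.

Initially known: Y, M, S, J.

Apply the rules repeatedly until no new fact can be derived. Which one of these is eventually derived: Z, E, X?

Z

From J and M, R9 gives G.
G holds, so R follows (R4).
R, J, and Y hold, so P follows (R5).
P and R hold, so Z follows (R6).
No rule produces X, and it is not given. E would need Y, Z, and X (R10), but X is never established.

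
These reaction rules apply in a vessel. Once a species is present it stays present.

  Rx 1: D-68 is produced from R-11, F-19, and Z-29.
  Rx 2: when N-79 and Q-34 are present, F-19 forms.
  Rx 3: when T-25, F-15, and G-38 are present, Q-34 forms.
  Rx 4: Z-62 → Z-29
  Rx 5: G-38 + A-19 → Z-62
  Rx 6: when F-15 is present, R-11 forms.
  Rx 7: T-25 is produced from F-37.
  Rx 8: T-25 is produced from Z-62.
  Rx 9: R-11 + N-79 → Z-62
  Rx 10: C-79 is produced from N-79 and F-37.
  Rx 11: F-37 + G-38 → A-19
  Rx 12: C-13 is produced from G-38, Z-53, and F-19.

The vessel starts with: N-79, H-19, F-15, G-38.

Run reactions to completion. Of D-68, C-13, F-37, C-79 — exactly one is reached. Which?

F-15 present → R-11 forms (Rx 6).
R-11 and N-79 present → Z-62 forms (Rx 9).
Z-62 present → T-25 forms (Rx 8).
Z-62 present → Z-29 forms (Rx 4).
T-25, F-15, and G-38 present → Q-34 forms (Rx 3).
N-79 and Q-34 present → F-19 forms (Rx 2).
R-11, F-19, and Z-29 present → D-68 forms (Rx 1).
C-79 would need N-79 and F-37 (Rx 10), but F-37 never forms. C-13 would need G-38, Z-53, and F-19 (Rx 12), but Z-53 never forms. No rule produces F-37, and it is not given.

D-68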